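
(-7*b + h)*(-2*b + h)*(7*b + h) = 98*b^3 - 49*b^2*h - 2*b*h^2 + h^3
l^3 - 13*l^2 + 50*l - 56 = (l - 7)*(l - 4)*(l - 2)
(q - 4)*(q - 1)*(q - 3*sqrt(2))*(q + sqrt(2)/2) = q^4 - 5*q^3 - 5*sqrt(2)*q^3/2 + q^2 + 25*sqrt(2)*q^2/2 - 10*sqrt(2)*q + 15*q - 12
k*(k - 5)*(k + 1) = k^3 - 4*k^2 - 5*k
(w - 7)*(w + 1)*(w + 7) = w^3 + w^2 - 49*w - 49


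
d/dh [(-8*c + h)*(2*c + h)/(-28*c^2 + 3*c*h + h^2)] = 3*c*(72*c^2 - 8*c*h + 3*h^2)/(784*c^4 - 168*c^3*h - 47*c^2*h^2 + 6*c*h^3 + h^4)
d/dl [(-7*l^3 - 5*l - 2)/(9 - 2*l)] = 7*(4*l^3 - 27*l^2 - 7)/(4*l^2 - 36*l + 81)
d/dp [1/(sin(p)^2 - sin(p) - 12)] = (1 - 2*sin(p))*cos(p)/(sin(p) + cos(p)^2 + 11)^2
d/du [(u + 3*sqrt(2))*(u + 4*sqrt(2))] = 2*u + 7*sqrt(2)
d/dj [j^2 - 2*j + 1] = 2*j - 2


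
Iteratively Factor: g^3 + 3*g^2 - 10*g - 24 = (g + 4)*(g^2 - g - 6) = (g - 3)*(g + 4)*(g + 2)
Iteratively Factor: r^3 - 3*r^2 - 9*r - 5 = (r + 1)*(r^2 - 4*r - 5) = (r - 5)*(r + 1)*(r + 1)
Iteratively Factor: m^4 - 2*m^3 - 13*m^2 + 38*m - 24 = (m - 3)*(m^3 + m^2 - 10*m + 8) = (m - 3)*(m - 2)*(m^2 + 3*m - 4) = (m - 3)*(m - 2)*(m + 4)*(m - 1)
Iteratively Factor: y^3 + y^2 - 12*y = (y + 4)*(y^2 - 3*y) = y*(y + 4)*(y - 3)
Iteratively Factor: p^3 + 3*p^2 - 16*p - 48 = (p + 4)*(p^2 - p - 12) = (p + 3)*(p + 4)*(p - 4)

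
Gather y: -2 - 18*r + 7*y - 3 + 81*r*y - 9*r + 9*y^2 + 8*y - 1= -27*r + 9*y^2 + y*(81*r + 15) - 6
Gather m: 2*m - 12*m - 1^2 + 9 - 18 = -10*m - 10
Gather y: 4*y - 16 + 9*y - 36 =13*y - 52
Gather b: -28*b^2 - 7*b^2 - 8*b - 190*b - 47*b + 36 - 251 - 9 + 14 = -35*b^2 - 245*b - 210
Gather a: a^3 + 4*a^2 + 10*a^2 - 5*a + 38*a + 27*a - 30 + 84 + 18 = a^3 + 14*a^2 + 60*a + 72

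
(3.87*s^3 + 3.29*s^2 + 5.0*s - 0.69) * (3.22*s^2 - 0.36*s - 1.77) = 12.4614*s^5 + 9.2006*s^4 + 8.0657*s^3 - 9.8451*s^2 - 8.6016*s + 1.2213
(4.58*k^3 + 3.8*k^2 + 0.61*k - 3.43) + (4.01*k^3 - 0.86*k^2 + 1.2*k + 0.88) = 8.59*k^3 + 2.94*k^2 + 1.81*k - 2.55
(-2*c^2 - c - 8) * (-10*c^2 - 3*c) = 20*c^4 + 16*c^3 + 83*c^2 + 24*c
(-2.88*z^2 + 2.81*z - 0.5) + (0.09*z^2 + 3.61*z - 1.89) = -2.79*z^2 + 6.42*z - 2.39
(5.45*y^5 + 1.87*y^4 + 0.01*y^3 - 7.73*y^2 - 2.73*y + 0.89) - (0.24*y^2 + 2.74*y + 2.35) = 5.45*y^5 + 1.87*y^4 + 0.01*y^3 - 7.97*y^2 - 5.47*y - 1.46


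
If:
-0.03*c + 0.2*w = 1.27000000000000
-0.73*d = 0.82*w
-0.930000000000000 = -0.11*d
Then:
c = -92.51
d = 8.45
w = -7.53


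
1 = 1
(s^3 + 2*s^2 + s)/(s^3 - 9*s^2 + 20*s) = (s^2 + 2*s + 1)/(s^2 - 9*s + 20)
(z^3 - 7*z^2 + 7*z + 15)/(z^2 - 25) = (z^2 - 2*z - 3)/(z + 5)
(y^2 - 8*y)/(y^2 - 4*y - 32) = y/(y + 4)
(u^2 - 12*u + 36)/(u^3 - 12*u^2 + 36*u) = 1/u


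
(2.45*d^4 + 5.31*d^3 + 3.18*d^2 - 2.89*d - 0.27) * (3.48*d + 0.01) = 8.526*d^5 + 18.5033*d^4 + 11.1195*d^3 - 10.0254*d^2 - 0.9685*d - 0.0027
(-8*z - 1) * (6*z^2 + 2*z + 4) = -48*z^3 - 22*z^2 - 34*z - 4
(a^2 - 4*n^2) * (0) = 0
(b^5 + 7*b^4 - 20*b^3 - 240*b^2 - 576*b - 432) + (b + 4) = b^5 + 7*b^4 - 20*b^3 - 240*b^2 - 575*b - 428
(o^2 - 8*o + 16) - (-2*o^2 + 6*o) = 3*o^2 - 14*o + 16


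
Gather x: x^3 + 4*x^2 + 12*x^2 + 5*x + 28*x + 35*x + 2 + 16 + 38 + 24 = x^3 + 16*x^2 + 68*x + 80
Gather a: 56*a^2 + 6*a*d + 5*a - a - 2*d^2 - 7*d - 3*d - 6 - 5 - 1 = 56*a^2 + a*(6*d + 4) - 2*d^2 - 10*d - 12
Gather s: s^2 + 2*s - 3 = s^2 + 2*s - 3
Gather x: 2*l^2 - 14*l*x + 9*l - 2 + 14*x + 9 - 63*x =2*l^2 + 9*l + x*(-14*l - 49) + 7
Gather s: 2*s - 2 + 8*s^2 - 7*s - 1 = 8*s^2 - 5*s - 3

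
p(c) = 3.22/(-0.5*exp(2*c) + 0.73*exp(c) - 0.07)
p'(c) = 3.22*(1.0*exp(2*c) - 0.73*exp(c))/(-0.5*exp(2*c) + 0.73*exp(c) - 0.07)^2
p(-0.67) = 18.65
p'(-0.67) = -12.07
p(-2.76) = -124.81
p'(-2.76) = -204.13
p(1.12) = -1.27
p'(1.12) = 3.60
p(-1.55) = 51.59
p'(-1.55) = -90.83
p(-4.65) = -51.06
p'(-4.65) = -5.58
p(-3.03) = -89.70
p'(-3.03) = -82.30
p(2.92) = -0.02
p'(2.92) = 0.04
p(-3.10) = -84.45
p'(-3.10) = -68.34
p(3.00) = -0.02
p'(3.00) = 0.04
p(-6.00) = -47.22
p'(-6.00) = -1.25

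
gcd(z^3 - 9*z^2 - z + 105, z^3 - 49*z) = z - 7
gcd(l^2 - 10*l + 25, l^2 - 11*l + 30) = l - 5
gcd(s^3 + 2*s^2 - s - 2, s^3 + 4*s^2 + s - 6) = s^2 + s - 2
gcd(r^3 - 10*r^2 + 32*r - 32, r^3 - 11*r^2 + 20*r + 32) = r - 4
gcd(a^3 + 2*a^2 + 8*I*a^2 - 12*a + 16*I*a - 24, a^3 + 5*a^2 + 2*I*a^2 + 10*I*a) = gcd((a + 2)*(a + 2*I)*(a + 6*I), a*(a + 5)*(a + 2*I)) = a + 2*I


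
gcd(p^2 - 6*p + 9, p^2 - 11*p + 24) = p - 3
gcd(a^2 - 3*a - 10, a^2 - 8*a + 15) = a - 5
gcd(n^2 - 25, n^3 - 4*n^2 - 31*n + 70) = n + 5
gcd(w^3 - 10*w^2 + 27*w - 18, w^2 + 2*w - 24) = 1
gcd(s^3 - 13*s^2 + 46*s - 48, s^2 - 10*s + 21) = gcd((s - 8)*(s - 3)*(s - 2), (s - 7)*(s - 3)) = s - 3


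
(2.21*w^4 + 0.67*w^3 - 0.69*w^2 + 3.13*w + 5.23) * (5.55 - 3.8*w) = -8.398*w^5 + 9.7195*w^4 + 6.3405*w^3 - 15.7235*w^2 - 2.5025*w + 29.0265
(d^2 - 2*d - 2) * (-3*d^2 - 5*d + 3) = -3*d^4 + d^3 + 19*d^2 + 4*d - 6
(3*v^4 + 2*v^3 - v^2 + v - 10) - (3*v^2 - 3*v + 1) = 3*v^4 + 2*v^3 - 4*v^2 + 4*v - 11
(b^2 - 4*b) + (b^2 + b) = 2*b^2 - 3*b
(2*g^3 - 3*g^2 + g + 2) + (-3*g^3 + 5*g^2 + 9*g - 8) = -g^3 + 2*g^2 + 10*g - 6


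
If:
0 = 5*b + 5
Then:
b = -1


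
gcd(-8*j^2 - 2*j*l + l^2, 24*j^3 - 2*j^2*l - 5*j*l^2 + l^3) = 8*j^2 + 2*j*l - l^2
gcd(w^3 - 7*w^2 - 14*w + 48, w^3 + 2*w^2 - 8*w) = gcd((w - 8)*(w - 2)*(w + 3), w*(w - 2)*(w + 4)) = w - 2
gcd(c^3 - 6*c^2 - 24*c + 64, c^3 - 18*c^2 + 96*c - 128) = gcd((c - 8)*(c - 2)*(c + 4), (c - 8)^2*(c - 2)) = c^2 - 10*c + 16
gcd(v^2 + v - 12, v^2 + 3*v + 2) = 1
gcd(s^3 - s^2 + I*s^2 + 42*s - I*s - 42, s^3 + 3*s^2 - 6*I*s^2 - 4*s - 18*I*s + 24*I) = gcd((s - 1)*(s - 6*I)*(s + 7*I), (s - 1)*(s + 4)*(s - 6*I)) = s^2 + s*(-1 - 6*I) + 6*I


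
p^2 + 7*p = p*(p + 7)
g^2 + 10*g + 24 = (g + 4)*(g + 6)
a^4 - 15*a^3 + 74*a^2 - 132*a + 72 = (a - 6)^2*(a - 2)*(a - 1)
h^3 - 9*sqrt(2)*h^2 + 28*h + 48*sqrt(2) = (h - 6*sqrt(2))*(h - 4*sqrt(2))*(h + sqrt(2))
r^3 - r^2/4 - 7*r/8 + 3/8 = (r - 3/4)*(r - 1/2)*(r + 1)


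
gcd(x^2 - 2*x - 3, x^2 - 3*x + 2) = 1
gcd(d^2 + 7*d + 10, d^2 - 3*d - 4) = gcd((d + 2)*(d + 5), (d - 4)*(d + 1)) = 1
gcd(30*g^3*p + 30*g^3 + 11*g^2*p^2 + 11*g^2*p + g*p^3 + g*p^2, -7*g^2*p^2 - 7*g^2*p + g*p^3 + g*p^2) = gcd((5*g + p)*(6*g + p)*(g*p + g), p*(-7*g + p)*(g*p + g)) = g*p + g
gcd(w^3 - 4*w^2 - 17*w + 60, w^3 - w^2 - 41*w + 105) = w^2 - 8*w + 15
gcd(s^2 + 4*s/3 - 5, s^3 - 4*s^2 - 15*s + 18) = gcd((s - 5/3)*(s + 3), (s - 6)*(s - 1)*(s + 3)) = s + 3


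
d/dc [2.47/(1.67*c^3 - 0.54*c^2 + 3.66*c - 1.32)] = (-12.3747*c^2 + 2.6676*c - 9.0402)/(1.67*c^3 - 0.54*c^2 + 3.66*c - 1.32)^2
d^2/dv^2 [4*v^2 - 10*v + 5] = 8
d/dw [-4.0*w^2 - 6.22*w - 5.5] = -8.0*w - 6.22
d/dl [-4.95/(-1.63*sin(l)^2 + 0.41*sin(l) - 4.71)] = (2.0295 - 16.137*sin(l))*cos(l)/(1.63*sin(l)^2 - 0.41*sin(l) + 4.71)^2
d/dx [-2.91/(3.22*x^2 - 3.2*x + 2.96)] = (18.7404*x - 9.312)/(3.22*x^2 - 3.2*x + 2.96)^2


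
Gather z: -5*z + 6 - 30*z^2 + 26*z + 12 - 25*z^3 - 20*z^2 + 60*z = -25*z^3 - 50*z^2 + 81*z + 18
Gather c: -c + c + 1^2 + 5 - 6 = 0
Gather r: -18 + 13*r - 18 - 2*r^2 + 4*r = -2*r^2 + 17*r - 36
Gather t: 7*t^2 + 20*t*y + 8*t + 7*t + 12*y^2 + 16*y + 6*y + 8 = 7*t^2 + t*(20*y + 15) + 12*y^2 + 22*y + 8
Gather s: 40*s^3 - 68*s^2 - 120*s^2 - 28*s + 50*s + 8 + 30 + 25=40*s^3 - 188*s^2 + 22*s + 63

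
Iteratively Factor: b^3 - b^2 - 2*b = (b)*(b^2 - b - 2) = b*(b - 2)*(b + 1)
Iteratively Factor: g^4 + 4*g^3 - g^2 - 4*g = (g + 4)*(g^3 - g) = g*(g + 4)*(g^2 - 1) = g*(g - 1)*(g + 4)*(g + 1)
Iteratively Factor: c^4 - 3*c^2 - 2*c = (c - 2)*(c^3 + 2*c^2 + c) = (c - 2)*(c + 1)*(c^2 + c) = c*(c - 2)*(c + 1)*(c + 1)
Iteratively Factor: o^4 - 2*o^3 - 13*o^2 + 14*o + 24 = (o + 1)*(o^3 - 3*o^2 - 10*o + 24) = (o + 1)*(o + 3)*(o^2 - 6*o + 8) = (o - 2)*(o + 1)*(o + 3)*(o - 4)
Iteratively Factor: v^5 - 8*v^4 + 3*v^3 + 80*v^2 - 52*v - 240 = (v + 2)*(v^4 - 10*v^3 + 23*v^2 + 34*v - 120) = (v + 2)^2*(v^3 - 12*v^2 + 47*v - 60) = (v - 5)*(v + 2)^2*(v^2 - 7*v + 12) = (v - 5)*(v - 4)*(v + 2)^2*(v - 3)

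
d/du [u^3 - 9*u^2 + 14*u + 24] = 3*u^2 - 18*u + 14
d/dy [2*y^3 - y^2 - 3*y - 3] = 6*y^2 - 2*y - 3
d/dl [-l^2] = -2*l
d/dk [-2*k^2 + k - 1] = 1 - 4*k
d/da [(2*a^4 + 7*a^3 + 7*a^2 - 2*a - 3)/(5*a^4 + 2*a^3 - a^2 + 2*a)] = (-31*a^6 - 74*a^5 + 21*a^4 + 96*a^3 + 30*a^2 - 6*a + 6)/(a^2*(25*a^6 + 20*a^5 - 6*a^4 + 16*a^3 + 9*a^2 - 4*a + 4))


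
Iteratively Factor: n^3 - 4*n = (n)*(n^2 - 4) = n*(n + 2)*(n - 2)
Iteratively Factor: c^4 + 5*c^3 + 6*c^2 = (c + 3)*(c^3 + 2*c^2) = c*(c + 3)*(c^2 + 2*c) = c^2*(c + 3)*(c + 2)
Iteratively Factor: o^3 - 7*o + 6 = (o - 1)*(o^2 + o - 6) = (o - 2)*(o - 1)*(o + 3)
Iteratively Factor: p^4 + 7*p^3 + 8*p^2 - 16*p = (p + 4)*(p^3 + 3*p^2 - 4*p) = (p - 1)*(p + 4)*(p^2 + 4*p) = p*(p - 1)*(p + 4)*(p + 4)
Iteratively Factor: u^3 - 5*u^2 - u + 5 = (u - 5)*(u^2 - 1) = (u - 5)*(u + 1)*(u - 1)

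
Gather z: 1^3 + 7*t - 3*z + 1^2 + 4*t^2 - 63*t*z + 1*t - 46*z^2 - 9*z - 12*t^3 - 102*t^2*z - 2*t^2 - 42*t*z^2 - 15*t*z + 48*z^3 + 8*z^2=-12*t^3 + 2*t^2 + 8*t + 48*z^3 + z^2*(-42*t - 38) + z*(-102*t^2 - 78*t - 12) + 2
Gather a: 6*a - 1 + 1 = 6*a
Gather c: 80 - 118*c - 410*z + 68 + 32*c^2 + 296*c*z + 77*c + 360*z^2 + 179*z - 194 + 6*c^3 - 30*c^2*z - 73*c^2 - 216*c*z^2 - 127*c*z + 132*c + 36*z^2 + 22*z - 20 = 6*c^3 + c^2*(-30*z - 41) + c*(-216*z^2 + 169*z + 91) + 396*z^2 - 209*z - 66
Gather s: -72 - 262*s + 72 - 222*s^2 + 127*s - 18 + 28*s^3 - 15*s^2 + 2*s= 28*s^3 - 237*s^2 - 133*s - 18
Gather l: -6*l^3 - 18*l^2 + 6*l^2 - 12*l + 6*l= -6*l^3 - 12*l^2 - 6*l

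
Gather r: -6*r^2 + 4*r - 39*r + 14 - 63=-6*r^2 - 35*r - 49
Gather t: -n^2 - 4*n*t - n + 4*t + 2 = -n^2 - n + t*(4 - 4*n) + 2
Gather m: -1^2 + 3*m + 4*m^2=4*m^2 + 3*m - 1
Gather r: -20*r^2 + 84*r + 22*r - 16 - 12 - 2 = -20*r^2 + 106*r - 30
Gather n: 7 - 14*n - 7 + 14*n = 0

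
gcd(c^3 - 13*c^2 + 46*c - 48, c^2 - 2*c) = c - 2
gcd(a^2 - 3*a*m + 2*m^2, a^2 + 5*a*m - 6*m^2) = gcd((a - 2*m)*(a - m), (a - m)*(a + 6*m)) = a - m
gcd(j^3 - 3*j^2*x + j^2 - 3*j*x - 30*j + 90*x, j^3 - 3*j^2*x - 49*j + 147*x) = -j + 3*x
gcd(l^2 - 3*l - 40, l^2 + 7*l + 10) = l + 5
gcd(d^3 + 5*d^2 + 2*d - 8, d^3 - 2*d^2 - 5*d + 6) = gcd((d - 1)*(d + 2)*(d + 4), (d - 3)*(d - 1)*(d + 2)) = d^2 + d - 2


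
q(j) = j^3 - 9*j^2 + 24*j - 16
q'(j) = 3*j^2 - 18*j + 24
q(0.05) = -14.82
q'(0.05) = 23.11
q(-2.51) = -148.75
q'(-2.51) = 88.08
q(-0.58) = -33.14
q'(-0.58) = 35.45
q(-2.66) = -162.34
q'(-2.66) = 93.11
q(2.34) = 3.69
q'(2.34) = -1.69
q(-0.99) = -49.55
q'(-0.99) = 44.76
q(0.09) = -13.91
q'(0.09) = 22.40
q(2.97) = 2.09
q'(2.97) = -3.00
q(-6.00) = -700.00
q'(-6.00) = 240.00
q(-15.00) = -5776.00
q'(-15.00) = 969.00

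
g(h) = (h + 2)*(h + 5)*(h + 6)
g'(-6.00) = 4.00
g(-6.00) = 0.00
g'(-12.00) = 172.00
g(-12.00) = -420.00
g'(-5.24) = -1.87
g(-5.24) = 0.59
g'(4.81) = 246.47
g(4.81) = 722.17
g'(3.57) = 183.05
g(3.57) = 456.82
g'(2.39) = 131.28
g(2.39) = 272.19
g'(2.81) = 148.75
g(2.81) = 330.96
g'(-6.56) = 10.54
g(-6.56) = -3.98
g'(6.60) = 354.28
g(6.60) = 1256.98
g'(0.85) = 76.27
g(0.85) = 114.21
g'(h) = (h + 2)*(h + 5) + (h + 2)*(h + 6) + (h + 5)*(h + 6) = 3*h^2 + 26*h + 52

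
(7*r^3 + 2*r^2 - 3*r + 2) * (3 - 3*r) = -21*r^4 + 15*r^3 + 15*r^2 - 15*r + 6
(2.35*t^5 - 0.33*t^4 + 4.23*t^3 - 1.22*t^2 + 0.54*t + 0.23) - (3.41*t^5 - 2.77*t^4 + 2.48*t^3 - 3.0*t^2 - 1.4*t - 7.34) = -1.06*t^5 + 2.44*t^4 + 1.75*t^3 + 1.78*t^2 + 1.94*t + 7.57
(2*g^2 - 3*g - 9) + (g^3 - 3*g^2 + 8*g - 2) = g^3 - g^2 + 5*g - 11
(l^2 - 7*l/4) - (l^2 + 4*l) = -23*l/4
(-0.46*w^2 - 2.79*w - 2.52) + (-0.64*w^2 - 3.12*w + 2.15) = -1.1*w^2 - 5.91*w - 0.37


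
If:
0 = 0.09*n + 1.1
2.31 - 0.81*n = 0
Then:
No Solution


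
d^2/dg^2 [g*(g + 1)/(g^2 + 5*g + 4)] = -8/(g^3 + 12*g^2 + 48*g + 64)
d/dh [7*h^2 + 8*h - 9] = 14*h + 8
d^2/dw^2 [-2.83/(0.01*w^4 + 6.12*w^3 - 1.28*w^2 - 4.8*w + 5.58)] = ((0.3396*w^2 + 103.9176*w - 7.2448)*(0.01*w^4 + 6.12*w^3 - 1.28*w^2 - 4.8*w + 5.58) - 2.83*(0.04*w^3 + 18.36*w^2 - 2.56*w - 4.8)*(0.08*w^3 + 36.72*w^2 - 5.12*w - 9.6))/(0.01*w^4 + 6.12*w^3 - 1.28*w^2 - 4.8*w + 5.58)^3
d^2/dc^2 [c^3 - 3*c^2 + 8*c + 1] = 6*c - 6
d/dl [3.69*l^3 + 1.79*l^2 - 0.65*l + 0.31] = 11.07*l^2 + 3.58*l - 0.65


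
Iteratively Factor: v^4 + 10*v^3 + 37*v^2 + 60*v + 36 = (v + 3)*(v^3 + 7*v^2 + 16*v + 12) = (v + 2)*(v + 3)*(v^2 + 5*v + 6) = (v + 2)*(v + 3)^2*(v + 2)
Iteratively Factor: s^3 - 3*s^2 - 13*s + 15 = (s + 3)*(s^2 - 6*s + 5) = (s - 1)*(s + 3)*(s - 5)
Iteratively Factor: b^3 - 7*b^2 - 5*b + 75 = (b - 5)*(b^2 - 2*b - 15) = (b - 5)*(b + 3)*(b - 5)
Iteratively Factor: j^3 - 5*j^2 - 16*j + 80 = (j - 5)*(j^2 - 16) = (j - 5)*(j - 4)*(j + 4)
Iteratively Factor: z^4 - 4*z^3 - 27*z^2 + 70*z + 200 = (z + 4)*(z^3 - 8*z^2 + 5*z + 50) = (z - 5)*(z + 4)*(z^2 - 3*z - 10) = (z - 5)*(z + 2)*(z + 4)*(z - 5)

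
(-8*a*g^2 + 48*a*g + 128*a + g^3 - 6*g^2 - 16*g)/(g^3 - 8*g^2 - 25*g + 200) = (-8*a*g - 16*a + g^2 + 2*g)/(g^2 - 25)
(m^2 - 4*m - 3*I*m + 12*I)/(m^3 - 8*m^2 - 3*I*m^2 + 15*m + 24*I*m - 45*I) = (m - 4)/(m^2 - 8*m + 15)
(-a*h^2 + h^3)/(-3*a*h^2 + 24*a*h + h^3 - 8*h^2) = h*(a - h)/(3*a*h - 24*a - h^2 + 8*h)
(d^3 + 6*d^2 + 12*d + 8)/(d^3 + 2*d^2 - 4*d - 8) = (d + 2)/(d - 2)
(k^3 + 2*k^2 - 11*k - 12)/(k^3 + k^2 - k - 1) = (k^2 + k - 12)/(k^2 - 1)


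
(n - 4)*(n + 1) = n^2 - 3*n - 4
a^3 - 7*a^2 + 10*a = a*(a - 5)*(a - 2)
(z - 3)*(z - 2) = z^2 - 5*z + 6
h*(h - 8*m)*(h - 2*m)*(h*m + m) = h^4*m - 10*h^3*m^2 + h^3*m + 16*h^2*m^3 - 10*h^2*m^2 + 16*h*m^3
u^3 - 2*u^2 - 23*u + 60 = (u - 4)*(u - 3)*(u + 5)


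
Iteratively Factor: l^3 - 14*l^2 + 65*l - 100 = (l - 5)*(l^2 - 9*l + 20) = (l - 5)*(l - 4)*(l - 5)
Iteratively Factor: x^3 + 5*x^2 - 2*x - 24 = (x + 3)*(x^2 + 2*x - 8) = (x - 2)*(x + 3)*(x + 4)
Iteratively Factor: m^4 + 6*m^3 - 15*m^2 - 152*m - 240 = (m + 4)*(m^3 + 2*m^2 - 23*m - 60) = (m + 4)^2*(m^2 - 2*m - 15) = (m + 3)*(m + 4)^2*(m - 5)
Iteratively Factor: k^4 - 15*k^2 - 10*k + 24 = (k - 4)*(k^3 + 4*k^2 + k - 6) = (k - 4)*(k + 2)*(k^2 + 2*k - 3) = (k - 4)*(k - 1)*(k + 2)*(k + 3)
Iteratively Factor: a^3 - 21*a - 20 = (a + 4)*(a^2 - 4*a - 5) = (a - 5)*(a + 4)*(a + 1)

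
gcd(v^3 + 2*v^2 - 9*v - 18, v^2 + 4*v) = 1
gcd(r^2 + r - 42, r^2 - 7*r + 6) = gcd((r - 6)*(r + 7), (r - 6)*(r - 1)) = r - 6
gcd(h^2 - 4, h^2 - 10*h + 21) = 1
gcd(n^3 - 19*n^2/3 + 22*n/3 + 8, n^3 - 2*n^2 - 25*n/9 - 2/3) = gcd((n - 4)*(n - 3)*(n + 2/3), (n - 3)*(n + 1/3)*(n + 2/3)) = n^2 - 7*n/3 - 2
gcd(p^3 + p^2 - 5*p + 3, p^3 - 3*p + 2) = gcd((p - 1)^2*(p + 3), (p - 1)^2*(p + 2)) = p^2 - 2*p + 1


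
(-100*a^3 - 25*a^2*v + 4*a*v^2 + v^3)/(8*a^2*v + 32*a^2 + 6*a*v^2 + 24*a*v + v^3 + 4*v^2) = (-25*a^2 + v^2)/(2*a*v + 8*a + v^2 + 4*v)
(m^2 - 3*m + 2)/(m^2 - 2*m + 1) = (m - 2)/(m - 1)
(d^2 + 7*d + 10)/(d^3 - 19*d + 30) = (d + 2)/(d^2 - 5*d + 6)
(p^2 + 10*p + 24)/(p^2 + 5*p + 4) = (p + 6)/(p + 1)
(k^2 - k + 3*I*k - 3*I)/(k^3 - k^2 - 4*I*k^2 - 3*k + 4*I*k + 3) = (k + 3*I)/(k^2 - 4*I*k - 3)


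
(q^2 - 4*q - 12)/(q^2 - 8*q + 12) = (q + 2)/(q - 2)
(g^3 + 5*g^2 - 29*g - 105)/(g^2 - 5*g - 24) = (g^2 + 2*g - 35)/(g - 8)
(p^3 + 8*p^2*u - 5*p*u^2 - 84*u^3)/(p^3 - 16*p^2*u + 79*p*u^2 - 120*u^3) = (p^2 + 11*p*u + 28*u^2)/(p^2 - 13*p*u + 40*u^2)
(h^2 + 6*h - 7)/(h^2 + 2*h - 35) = (h - 1)/(h - 5)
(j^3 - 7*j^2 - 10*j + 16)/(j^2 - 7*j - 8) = (j^2 + j - 2)/(j + 1)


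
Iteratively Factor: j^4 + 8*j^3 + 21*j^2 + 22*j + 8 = (j + 1)*(j^3 + 7*j^2 + 14*j + 8) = (j + 1)^2*(j^2 + 6*j + 8) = (j + 1)^2*(j + 2)*(j + 4)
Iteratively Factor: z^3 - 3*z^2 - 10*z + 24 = (z - 2)*(z^2 - z - 12) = (z - 2)*(z + 3)*(z - 4)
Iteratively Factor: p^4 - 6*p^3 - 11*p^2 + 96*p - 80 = (p - 5)*(p^3 - p^2 - 16*p + 16) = (p - 5)*(p - 4)*(p^2 + 3*p - 4) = (p - 5)*(p - 4)*(p - 1)*(p + 4)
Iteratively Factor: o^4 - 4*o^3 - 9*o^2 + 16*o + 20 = (o - 5)*(o^3 + o^2 - 4*o - 4) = (o - 5)*(o + 2)*(o^2 - o - 2) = (o - 5)*(o - 2)*(o + 2)*(o + 1)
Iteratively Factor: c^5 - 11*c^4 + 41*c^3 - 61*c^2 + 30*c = (c - 5)*(c^4 - 6*c^3 + 11*c^2 - 6*c) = (c - 5)*(c - 3)*(c^3 - 3*c^2 + 2*c) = (c - 5)*(c - 3)*(c - 1)*(c^2 - 2*c) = c*(c - 5)*(c - 3)*(c - 1)*(c - 2)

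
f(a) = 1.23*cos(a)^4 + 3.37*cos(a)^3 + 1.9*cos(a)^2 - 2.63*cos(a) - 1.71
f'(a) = -4.92*sin(a)*cos(a)^3 - 10.11*sin(a)*cos(a)^2 - 3.8*sin(a)*cos(a) + 2.63*sin(a)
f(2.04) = -0.39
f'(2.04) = 2.44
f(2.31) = 0.15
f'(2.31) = 1.56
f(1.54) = -1.79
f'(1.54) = 2.50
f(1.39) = -2.10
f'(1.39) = 1.57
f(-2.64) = 0.51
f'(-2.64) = -0.72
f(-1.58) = -1.69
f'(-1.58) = -2.66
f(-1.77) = -1.14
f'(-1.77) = -2.96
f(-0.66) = -0.46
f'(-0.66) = 5.58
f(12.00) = 0.07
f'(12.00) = 5.76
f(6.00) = 1.54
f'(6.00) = 4.11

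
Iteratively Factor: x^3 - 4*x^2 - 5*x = (x)*(x^2 - 4*x - 5) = x*(x + 1)*(x - 5)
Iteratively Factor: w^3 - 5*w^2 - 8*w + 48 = (w + 3)*(w^2 - 8*w + 16) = (w - 4)*(w + 3)*(w - 4)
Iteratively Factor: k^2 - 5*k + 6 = (k - 2)*(k - 3)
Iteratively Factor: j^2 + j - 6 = (j - 2)*(j + 3)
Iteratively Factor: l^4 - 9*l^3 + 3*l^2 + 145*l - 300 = (l + 4)*(l^3 - 13*l^2 + 55*l - 75) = (l - 5)*(l + 4)*(l^2 - 8*l + 15) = (l - 5)^2*(l + 4)*(l - 3)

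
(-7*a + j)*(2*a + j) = -14*a^2 - 5*a*j + j^2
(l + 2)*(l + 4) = l^2 + 6*l + 8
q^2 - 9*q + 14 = (q - 7)*(q - 2)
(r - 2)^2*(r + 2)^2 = r^4 - 8*r^2 + 16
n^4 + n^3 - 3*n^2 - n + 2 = (n - 1)^2*(n + 1)*(n + 2)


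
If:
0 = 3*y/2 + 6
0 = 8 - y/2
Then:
No Solution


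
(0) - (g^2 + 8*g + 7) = -g^2 - 8*g - 7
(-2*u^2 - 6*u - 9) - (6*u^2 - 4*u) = -8*u^2 - 2*u - 9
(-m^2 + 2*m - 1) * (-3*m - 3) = 3*m^3 - 3*m^2 - 3*m + 3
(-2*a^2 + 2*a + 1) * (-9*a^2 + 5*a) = 18*a^4 - 28*a^3 + a^2 + 5*a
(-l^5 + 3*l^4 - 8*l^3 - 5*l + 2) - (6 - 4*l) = -l^5 + 3*l^4 - 8*l^3 - l - 4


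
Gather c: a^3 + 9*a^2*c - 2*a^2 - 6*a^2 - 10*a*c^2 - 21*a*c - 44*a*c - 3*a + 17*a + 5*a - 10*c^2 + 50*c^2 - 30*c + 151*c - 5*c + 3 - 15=a^3 - 8*a^2 + 19*a + c^2*(40 - 10*a) + c*(9*a^2 - 65*a + 116) - 12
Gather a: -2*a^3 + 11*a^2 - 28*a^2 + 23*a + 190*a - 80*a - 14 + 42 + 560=-2*a^3 - 17*a^2 + 133*a + 588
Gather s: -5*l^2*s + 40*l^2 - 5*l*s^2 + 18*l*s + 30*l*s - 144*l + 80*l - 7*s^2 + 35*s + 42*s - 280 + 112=40*l^2 - 64*l + s^2*(-5*l - 7) + s*(-5*l^2 + 48*l + 77) - 168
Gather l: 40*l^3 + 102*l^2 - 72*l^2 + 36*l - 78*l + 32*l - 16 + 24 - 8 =40*l^3 + 30*l^2 - 10*l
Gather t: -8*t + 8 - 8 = -8*t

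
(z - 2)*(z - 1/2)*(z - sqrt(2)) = z^3 - 5*z^2/2 - sqrt(2)*z^2 + z + 5*sqrt(2)*z/2 - sqrt(2)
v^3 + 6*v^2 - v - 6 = (v - 1)*(v + 1)*(v + 6)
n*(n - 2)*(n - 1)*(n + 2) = n^4 - n^3 - 4*n^2 + 4*n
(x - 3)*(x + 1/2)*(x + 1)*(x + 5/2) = x^4 + x^3 - 31*x^2/4 - 23*x/2 - 15/4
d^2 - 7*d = d*(d - 7)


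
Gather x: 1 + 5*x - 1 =5*x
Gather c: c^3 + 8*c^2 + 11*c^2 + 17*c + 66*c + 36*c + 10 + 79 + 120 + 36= c^3 + 19*c^2 + 119*c + 245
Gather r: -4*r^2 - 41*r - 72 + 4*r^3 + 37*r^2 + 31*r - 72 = 4*r^3 + 33*r^2 - 10*r - 144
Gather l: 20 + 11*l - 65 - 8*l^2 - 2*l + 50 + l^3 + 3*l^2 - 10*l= l^3 - 5*l^2 - l + 5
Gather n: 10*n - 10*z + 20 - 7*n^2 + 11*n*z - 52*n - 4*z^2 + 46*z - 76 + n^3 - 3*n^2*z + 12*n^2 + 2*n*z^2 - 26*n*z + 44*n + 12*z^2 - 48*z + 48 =n^3 + n^2*(5 - 3*z) + n*(2*z^2 - 15*z + 2) + 8*z^2 - 12*z - 8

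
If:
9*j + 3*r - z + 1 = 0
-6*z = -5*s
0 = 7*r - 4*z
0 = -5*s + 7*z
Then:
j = -1/9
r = 0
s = 0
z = 0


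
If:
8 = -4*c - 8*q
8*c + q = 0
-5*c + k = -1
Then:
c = 2/15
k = -1/3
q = -16/15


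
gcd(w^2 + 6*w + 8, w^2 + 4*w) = w + 4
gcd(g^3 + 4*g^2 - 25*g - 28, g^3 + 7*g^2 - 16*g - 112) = g^2 + 3*g - 28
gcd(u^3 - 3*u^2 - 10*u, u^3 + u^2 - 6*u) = u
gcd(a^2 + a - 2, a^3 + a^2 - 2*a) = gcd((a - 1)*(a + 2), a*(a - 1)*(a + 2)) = a^2 + a - 2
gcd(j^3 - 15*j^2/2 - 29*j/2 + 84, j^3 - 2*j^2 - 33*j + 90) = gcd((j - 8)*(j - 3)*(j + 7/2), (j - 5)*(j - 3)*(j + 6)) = j - 3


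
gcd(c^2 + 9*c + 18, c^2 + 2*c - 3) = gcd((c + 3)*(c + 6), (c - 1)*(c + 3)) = c + 3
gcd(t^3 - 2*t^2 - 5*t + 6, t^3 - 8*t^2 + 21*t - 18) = t - 3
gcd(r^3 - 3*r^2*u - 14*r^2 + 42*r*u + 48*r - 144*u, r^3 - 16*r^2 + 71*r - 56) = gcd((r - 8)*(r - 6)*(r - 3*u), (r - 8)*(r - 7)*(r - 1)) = r - 8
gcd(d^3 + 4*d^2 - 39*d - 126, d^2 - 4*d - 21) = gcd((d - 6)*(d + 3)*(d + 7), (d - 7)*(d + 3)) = d + 3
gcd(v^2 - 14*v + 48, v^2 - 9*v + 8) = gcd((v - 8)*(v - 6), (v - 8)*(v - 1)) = v - 8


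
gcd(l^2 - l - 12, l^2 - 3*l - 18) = l + 3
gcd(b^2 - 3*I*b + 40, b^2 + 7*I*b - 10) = b + 5*I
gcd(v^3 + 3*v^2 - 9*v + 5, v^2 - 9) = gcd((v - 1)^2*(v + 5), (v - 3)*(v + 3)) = 1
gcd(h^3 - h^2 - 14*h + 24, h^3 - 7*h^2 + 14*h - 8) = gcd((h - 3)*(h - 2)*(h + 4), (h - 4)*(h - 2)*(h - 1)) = h - 2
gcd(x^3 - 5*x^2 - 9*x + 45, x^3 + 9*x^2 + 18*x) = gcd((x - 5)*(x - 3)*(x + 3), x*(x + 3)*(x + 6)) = x + 3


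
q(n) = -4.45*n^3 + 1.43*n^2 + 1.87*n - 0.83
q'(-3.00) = -126.86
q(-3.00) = 126.58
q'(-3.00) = -126.86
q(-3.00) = 126.58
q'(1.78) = -35.34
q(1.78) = -18.07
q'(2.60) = -80.94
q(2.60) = -64.51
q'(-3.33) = -155.69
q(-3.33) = 173.12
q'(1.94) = -42.83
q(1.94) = -24.31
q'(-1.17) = -19.75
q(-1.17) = 6.07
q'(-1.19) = -20.44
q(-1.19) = 6.47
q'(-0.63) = -5.23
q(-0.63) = -0.33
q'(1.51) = -24.25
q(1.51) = -10.07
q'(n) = -13.35*n^2 + 2.86*n + 1.87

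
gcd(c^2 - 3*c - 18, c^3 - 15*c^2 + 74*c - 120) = c - 6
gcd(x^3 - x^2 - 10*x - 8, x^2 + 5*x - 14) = 1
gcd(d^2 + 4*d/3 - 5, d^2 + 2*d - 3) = d + 3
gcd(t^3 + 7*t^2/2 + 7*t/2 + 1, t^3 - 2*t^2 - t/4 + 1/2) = t + 1/2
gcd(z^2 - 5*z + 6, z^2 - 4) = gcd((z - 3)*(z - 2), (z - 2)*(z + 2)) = z - 2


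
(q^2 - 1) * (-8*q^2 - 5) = -8*q^4 + 3*q^2 + 5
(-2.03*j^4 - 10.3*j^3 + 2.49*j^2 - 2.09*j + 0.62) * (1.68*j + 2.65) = -3.4104*j^5 - 22.6835*j^4 - 23.1118*j^3 + 3.0873*j^2 - 4.4969*j + 1.643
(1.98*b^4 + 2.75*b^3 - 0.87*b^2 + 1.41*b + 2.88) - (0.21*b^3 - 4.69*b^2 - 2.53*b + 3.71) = 1.98*b^4 + 2.54*b^3 + 3.82*b^2 + 3.94*b - 0.83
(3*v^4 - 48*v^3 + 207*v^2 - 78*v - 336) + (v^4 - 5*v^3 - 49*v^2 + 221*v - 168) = 4*v^4 - 53*v^3 + 158*v^2 + 143*v - 504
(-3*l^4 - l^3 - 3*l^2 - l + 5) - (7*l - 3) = -3*l^4 - l^3 - 3*l^2 - 8*l + 8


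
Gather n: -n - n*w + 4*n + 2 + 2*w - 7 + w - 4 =n*(3 - w) + 3*w - 9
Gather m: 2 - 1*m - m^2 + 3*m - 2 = -m^2 + 2*m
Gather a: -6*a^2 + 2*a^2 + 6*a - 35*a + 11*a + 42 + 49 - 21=-4*a^2 - 18*a + 70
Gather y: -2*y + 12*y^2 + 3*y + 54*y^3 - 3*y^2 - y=54*y^3 + 9*y^2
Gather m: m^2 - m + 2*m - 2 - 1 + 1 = m^2 + m - 2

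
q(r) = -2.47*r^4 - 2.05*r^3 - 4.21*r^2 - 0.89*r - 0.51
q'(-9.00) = 6779.26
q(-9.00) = -15044.73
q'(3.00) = -348.26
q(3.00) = -296.49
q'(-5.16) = 1236.20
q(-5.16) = -1577.40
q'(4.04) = -786.76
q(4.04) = -865.99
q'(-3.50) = 376.85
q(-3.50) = -331.73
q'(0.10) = -1.80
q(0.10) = -0.64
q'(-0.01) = -0.81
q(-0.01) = -0.50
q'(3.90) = -713.34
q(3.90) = -761.04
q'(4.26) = -912.18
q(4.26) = -1052.64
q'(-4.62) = 881.02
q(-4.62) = -1009.40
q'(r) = -9.88*r^3 - 6.15*r^2 - 8.42*r - 0.89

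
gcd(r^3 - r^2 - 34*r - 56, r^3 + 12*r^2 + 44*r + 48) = r^2 + 6*r + 8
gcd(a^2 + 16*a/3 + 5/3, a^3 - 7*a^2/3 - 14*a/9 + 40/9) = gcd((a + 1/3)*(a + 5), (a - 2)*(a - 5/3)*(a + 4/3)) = 1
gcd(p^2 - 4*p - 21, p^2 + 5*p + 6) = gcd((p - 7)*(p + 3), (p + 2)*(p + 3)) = p + 3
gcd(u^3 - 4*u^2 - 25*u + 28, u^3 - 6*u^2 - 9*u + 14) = u^2 - 8*u + 7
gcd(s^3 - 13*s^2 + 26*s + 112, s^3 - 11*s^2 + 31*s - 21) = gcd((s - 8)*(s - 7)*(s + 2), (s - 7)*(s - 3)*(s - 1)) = s - 7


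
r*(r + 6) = r^2 + 6*r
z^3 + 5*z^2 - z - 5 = (z - 1)*(z + 1)*(z + 5)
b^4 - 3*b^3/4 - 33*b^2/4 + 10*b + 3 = (b - 2)^2*(b + 1/4)*(b + 3)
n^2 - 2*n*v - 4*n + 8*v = (n - 4)*(n - 2*v)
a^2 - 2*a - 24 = (a - 6)*(a + 4)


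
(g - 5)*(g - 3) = g^2 - 8*g + 15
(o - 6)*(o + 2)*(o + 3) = o^3 - o^2 - 24*o - 36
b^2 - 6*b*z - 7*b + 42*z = (b - 7)*(b - 6*z)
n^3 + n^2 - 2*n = n*(n - 1)*(n + 2)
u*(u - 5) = u^2 - 5*u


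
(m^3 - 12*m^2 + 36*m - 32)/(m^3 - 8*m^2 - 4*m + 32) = (m - 2)/(m + 2)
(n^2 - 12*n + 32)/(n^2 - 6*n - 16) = (n - 4)/(n + 2)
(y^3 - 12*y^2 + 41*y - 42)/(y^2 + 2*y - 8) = (y^2 - 10*y + 21)/(y + 4)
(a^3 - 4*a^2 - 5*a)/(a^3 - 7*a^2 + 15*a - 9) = a*(a^2 - 4*a - 5)/(a^3 - 7*a^2 + 15*a - 9)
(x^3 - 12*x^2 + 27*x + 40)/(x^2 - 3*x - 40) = (x^2 - 4*x - 5)/(x + 5)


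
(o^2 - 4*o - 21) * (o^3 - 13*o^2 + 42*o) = o^5 - 17*o^4 + 73*o^3 + 105*o^2 - 882*o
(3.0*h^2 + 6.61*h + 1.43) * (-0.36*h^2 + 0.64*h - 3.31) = -1.08*h^4 - 0.4596*h^3 - 6.2144*h^2 - 20.9639*h - 4.7333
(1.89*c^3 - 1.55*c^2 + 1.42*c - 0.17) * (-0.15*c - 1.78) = -0.2835*c^4 - 3.1317*c^3 + 2.546*c^2 - 2.5021*c + 0.3026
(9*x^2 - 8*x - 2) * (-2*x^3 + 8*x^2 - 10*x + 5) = -18*x^5 + 88*x^4 - 150*x^3 + 109*x^2 - 20*x - 10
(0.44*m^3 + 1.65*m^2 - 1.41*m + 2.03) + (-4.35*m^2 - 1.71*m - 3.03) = 0.44*m^3 - 2.7*m^2 - 3.12*m - 1.0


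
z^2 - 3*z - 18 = (z - 6)*(z + 3)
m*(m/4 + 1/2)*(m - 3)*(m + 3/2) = m^4/4 + m^3/8 - 15*m^2/8 - 9*m/4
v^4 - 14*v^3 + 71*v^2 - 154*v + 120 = (v - 5)*(v - 4)*(v - 3)*(v - 2)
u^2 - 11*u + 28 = (u - 7)*(u - 4)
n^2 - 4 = (n - 2)*(n + 2)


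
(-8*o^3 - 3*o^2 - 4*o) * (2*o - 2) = -16*o^4 + 10*o^3 - 2*o^2 + 8*o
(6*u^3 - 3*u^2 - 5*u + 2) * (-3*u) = -18*u^4 + 9*u^3 + 15*u^2 - 6*u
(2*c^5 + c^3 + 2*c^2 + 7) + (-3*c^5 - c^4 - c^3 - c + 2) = -c^5 - c^4 + 2*c^2 - c + 9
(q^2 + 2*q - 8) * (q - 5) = q^3 - 3*q^2 - 18*q + 40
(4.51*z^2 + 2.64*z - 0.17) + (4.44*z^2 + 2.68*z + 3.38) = 8.95*z^2 + 5.32*z + 3.21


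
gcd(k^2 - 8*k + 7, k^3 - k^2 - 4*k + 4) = k - 1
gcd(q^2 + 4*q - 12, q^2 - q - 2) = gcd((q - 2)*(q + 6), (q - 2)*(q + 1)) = q - 2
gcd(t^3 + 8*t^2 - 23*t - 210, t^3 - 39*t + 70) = t^2 + 2*t - 35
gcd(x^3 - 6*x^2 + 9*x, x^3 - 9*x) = x^2 - 3*x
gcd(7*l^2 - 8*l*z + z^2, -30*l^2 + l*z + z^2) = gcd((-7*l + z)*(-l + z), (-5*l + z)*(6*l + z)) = 1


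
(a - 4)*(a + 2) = a^2 - 2*a - 8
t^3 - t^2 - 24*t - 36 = (t - 6)*(t + 2)*(t + 3)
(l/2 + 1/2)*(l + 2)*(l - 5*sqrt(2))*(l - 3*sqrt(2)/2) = l^4/2 - 13*sqrt(2)*l^3/4 + 3*l^3/2 - 39*sqrt(2)*l^2/4 + 17*l^2/2 - 13*sqrt(2)*l/2 + 45*l/2 + 15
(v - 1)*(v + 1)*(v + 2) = v^3 + 2*v^2 - v - 2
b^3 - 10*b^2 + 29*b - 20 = (b - 5)*(b - 4)*(b - 1)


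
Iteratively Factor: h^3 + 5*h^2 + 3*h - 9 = (h + 3)*(h^2 + 2*h - 3) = (h - 1)*(h + 3)*(h + 3)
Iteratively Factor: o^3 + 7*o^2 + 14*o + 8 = (o + 1)*(o^2 + 6*o + 8) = (o + 1)*(o + 2)*(o + 4)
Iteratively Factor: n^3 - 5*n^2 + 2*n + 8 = (n - 4)*(n^2 - n - 2) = (n - 4)*(n + 1)*(n - 2)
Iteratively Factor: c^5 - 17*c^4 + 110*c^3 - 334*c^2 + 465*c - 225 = (c - 5)*(c^4 - 12*c^3 + 50*c^2 - 84*c + 45) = (c - 5)^2*(c^3 - 7*c^2 + 15*c - 9) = (c - 5)^2*(c - 3)*(c^2 - 4*c + 3) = (c - 5)^2*(c - 3)*(c - 1)*(c - 3)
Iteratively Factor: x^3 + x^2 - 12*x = (x + 4)*(x^2 - 3*x) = x*(x + 4)*(x - 3)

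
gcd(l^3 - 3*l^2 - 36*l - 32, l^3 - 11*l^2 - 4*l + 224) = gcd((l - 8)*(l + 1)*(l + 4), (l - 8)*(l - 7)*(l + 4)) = l^2 - 4*l - 32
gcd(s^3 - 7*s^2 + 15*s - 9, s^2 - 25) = 1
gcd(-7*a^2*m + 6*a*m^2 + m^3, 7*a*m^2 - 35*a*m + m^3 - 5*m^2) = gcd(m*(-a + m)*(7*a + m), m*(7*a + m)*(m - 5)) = 7*a*m + m^2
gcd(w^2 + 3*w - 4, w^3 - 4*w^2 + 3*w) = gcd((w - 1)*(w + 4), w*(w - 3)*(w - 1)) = w - 1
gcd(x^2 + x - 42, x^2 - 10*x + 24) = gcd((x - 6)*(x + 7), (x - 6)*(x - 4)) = x - 6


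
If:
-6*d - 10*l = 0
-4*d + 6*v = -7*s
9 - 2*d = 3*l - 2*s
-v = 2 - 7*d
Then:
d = 145/129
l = -29/43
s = -566/129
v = 757/129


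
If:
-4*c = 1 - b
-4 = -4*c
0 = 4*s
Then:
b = 5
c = 1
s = 0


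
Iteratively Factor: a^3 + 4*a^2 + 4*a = (a + 2)*(a^2 + 2*a) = (a + 2)^2*(a)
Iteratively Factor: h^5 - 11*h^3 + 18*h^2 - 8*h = (h)*(h^4 - 11*h^2 + 18*h - 8) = h*(h - 1)*(h^3 + h^2 - 10*h + 8) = h*(h - 1)*(h + 4)*(h^2 - 3*h + 2) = h*(h - 2)*(h - 1)*(h + 4)*(h - 1)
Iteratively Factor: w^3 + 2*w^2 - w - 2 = (w - 1)*(w^2 + 3*w + 2) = (w - 1)*(w + 1)*(w + 2)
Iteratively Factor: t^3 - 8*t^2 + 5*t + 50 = (t - 5)*(t^2 - 3*t - 10) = (t - 5)*(t + 2)*(t - 5)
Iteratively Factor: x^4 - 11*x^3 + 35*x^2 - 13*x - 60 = (x - 3)*(x^3 - 8*x^2 + 11*x + 20) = (x - 3)*(x + 1)*(x^2 - 9*x + 20) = (x - 4)*(x - 3)*(x + 1)*(x - 5)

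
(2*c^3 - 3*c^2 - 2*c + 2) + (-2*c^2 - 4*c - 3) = 2*c^3 - 5*c^2 - 6*c - 1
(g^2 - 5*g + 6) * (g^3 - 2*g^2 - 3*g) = g^5 - 7*g^4 + 13*g^3 + 3*g^2 - 18*g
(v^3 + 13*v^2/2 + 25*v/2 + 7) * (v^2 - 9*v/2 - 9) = v^5 + 2*v^4 - 103*v^3/4 - 431*v^2/4 - 144*v - 63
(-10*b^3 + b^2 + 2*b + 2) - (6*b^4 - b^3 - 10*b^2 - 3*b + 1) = -6*b^4 - 9*b^3 + 11*b^2 + 5*b + 1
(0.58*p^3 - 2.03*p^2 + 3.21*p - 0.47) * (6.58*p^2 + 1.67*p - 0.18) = 3.8164*p^5 - 12.3888*p^4 + 17.6273*p^3 + 2.6335*p^2 - 1.3627*p + 0.0846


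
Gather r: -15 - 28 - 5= -48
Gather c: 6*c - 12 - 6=6*c - 18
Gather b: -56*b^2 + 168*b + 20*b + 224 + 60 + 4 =-56*b^2 + 188*b + 288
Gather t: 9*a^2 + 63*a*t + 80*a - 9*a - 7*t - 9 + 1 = 9*a^2 + 71*a + t*(63*a - 7) - 8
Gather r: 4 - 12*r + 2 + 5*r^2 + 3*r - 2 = 5*r^2 - 9*r + 4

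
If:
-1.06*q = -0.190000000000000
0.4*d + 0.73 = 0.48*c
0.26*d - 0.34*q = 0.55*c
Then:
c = -2.25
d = -4.52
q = 0.18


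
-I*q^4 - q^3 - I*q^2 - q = q*(q - I)^2*(-I*q + 1)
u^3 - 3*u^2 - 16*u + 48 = (u - 4)*(u - 3)*(u + 4)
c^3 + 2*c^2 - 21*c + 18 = (c - 3)*(c - 1)*(c + 6)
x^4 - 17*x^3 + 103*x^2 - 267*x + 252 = (x - 7)*(x - 4)*(x - 3)^2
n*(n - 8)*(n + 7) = n^3 - n^2 - 56*n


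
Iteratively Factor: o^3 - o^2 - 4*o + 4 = (o - 2)*(o^2 + o - 2) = (o - 2)*(o - 1)*(o + 2)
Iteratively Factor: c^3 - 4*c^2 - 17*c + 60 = (c - 5)*(c^2 + c - 12) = (c - 5)*(c - 3)*(c + 4)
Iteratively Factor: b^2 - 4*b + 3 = (b - 3)*(b - 1)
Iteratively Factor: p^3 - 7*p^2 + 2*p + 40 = (p + 2)*(p^2 - 9*p + 20) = (p - 5)*(p + 2)*(p - 4)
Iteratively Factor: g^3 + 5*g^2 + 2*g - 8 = (g - 1)*(g^2 + 6*g + 8) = (g - 1)*(g + 4)*(g + 2)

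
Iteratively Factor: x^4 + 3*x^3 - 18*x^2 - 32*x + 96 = (x + 4)*(x^3 - x^2 - 14*x + 24) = (x - 3)*(x + 4)*(x^2 + 2*x - 8) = (x - 3)*(x + 4)^2*(x - 2)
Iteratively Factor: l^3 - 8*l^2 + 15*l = (l - 5)*(l^2 - 3*l) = l*(l - 5)*(l - 3)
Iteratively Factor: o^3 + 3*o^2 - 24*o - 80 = (o + 4)*(o^2 - o - 20) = (o + 4)^2*(o - 5)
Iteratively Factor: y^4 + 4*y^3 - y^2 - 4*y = (y + 1)*(y^3 + 3*y^2 - 4*y) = y*(y + 1)*(y^2 + 3*y - 4) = y*(y - 1)*(y + 1)*(y + 4)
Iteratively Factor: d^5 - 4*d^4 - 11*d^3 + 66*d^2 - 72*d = (d - 2)*(d^4 - 2*d^3 - 15*d^2 + 36*d) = (d - 3)*(d - 2)*(d^3 + d^2 - 12*d) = d*(d - 3)*(d - 2)*(d^2 + d - 12) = d*(d - 3)^2*(d - 2)*(d + 4)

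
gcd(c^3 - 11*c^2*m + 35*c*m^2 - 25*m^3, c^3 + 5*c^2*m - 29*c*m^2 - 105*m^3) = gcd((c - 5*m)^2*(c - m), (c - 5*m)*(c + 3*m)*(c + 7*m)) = c - 5*m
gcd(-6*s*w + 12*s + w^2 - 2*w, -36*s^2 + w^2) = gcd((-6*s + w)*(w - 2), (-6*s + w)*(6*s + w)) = 6*s - w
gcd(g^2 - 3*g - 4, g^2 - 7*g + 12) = g - 4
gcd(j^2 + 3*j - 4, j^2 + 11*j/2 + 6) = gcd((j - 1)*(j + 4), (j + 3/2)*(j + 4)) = j + 4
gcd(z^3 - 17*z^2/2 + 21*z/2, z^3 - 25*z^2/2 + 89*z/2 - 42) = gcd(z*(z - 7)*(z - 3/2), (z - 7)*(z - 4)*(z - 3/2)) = z^2 - 17*z/2 + 21/2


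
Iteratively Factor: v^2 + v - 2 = (v + 2)*(v - 1)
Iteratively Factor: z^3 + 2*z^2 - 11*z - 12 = (z + 1)*(z^2 + z - 12) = (z + 1)*(z + 4)*(z - 3)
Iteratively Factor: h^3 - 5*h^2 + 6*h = (h)*(h^2 - 5*h + 6) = h*(h - 2)*(h - 3)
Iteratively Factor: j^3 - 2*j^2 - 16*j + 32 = (j + 4)*(j^2 - 6*j + 8) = (j - 2)*(j + 4)*(j - 4)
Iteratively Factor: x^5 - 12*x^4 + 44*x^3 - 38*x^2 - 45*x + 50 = (x - 5)*(x^4 - 7*x^3 + 9*x^2 + 7*x - 10) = (x - 5)*(x - 2)*(x^3 - 5*x^2 - x + 5) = (x - 5)^2*(x - 2)*(x^2 - 1) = (x - 5)^2*(x - 2)*(x - 1)*(x + 1)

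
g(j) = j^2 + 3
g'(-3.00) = -6.00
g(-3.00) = 12.00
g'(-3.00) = -6.00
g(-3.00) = 12.00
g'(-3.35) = -6.70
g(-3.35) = 14.22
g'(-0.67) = -1.34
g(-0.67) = 3.45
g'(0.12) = 0.24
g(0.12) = 3.01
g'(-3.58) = -7.16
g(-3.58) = 15.82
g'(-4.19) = -8.38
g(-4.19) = 20.56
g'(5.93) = 11.86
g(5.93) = 38.16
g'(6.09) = 12.18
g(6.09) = 40.09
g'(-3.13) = -6.26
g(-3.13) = 12.80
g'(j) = 2*j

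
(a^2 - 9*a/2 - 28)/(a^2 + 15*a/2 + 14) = (a - 8)/(a + 4)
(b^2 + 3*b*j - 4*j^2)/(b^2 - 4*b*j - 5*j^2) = (-b^2 - 3*b*j + 4*j^2)/(-b^2 + 4*b*j + 5*j^2)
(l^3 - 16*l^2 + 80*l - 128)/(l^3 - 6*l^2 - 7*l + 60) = (l^2 - 12*l + 32)/(l^2 - 2*l - 15)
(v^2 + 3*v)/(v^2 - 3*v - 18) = v/(v - 6)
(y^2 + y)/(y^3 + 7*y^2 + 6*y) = 1/(y + 6)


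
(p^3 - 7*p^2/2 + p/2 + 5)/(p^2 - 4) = (2*p^2 - 3*p - 5)/(2*(p + 2))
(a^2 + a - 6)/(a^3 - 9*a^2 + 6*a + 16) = (a + 3)/(a^2 - 7*a - 8)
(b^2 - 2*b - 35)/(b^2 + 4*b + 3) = (b^2 - 2*b - 35)/(b^2 + 4*b + 3)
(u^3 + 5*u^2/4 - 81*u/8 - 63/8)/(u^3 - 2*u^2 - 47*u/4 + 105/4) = (4*u + 3)/(2*(2*u - 5))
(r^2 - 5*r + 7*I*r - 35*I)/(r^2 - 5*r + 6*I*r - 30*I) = (r + 7*I)/(r + 6*I)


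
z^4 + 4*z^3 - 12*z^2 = z^2*(z - 2)*(z + 6)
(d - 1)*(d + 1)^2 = d^3 + d^2 - d - 1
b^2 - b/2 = b*(b - 1/2)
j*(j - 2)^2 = j^3 - 4*j^2 + 4*j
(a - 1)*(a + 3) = a^2 + 2*a - 3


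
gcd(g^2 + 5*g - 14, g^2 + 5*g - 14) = g^2 + 5*g - 14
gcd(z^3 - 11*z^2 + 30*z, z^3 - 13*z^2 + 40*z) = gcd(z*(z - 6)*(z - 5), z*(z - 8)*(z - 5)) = z^2 - 5*z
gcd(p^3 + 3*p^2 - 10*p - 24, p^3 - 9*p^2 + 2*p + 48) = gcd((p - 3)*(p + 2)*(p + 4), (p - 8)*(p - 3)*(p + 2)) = p^2 - p - 6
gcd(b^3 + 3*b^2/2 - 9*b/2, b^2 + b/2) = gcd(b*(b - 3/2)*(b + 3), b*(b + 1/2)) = b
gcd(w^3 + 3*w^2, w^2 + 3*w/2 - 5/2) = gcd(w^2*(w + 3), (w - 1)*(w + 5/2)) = 1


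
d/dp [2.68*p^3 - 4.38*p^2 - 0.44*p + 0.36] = 8.04*p^2 - 8.76*p - 0.44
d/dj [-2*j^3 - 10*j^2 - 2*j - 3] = -6*j^2 - 20*j - 2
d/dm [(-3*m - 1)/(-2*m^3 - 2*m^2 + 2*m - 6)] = (-3*m^3 - 3*m^2 - m + 5)/(m^6 + 2*m^5 - m^4 + 4*m^3 + 7*m^2 - 6*m + 9)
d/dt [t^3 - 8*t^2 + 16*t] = 3*t^2 - 16*t + 16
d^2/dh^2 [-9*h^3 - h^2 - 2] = -54*h - 2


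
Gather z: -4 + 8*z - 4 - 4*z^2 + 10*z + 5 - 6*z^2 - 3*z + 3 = -10*z^2 + 15*z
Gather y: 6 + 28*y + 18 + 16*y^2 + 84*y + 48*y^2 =64*y^2 + 112*y + 24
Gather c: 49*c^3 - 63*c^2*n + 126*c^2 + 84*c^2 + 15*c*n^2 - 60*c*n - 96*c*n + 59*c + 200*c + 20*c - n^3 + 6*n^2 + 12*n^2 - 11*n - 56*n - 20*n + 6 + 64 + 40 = 49*c^3 + c^2*(210 - 63*n) + c*(15*n^2 - 156*n + 279) - n^3 + 18*n^2 - 87*n + 110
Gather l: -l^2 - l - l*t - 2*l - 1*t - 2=-l^2 + l*(-t - 3) - t - 2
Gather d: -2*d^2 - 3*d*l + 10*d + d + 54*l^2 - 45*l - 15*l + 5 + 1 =-2*d^2 + d*(11 - 3*l) + 54*l^2 - 60*l + 6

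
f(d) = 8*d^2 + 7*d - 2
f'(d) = 16*d + 7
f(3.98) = 152.58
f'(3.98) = 70.68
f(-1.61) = 7.47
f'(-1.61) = -18.76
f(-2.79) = 40.74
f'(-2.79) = -37.64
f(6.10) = 338.38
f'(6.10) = 104.60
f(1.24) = 18.98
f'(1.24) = 26.84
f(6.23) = 352.11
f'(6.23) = 106.68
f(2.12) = 48.80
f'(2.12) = 40.92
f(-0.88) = -1.96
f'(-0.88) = -7.08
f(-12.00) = 1066.00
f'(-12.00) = -185.00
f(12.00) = 1234.00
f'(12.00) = 199.00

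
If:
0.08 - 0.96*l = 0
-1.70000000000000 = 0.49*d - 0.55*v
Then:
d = 1.12244897959184*v - 3.46938775510204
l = 0.08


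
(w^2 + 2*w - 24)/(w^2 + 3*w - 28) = (w + 6)/(w + 7)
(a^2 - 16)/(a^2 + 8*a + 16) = (a - 4)/(a + 4)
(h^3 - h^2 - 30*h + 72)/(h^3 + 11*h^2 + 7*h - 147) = (h^2 + 2*h - 24)/(h^2 + 14*h + 49)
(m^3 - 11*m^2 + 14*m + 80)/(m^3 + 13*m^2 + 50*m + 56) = (m^2 - 13*m + 40)/(m^2 + 11*m + 28)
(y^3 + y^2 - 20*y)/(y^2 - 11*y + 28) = y*(y + 5)/(y - 7)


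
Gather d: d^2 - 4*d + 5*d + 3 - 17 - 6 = d^2 + d - 20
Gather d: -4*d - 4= -4*d - 4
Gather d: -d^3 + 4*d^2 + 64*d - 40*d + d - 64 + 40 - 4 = -d^3 + 4*d^2 + 25*d - 28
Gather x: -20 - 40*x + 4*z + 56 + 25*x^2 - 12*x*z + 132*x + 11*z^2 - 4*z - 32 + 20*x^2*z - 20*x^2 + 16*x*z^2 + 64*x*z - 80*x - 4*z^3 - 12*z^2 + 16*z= x^2*(20*z + 5) + x*(16*z^2 + 52*z + 12) - 4*z^3 - z^2 + 16*z + 4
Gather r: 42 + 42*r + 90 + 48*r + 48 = 90*r + 180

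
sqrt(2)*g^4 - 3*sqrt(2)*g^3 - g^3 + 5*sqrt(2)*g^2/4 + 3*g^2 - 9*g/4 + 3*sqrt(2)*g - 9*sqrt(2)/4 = (g - 3/2)^2*(g - sqrt(2))*(sqrt(2)*g + 1)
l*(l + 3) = l^2 + 3*l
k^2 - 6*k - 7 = (k - 7)*(k + 1)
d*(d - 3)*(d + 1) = d^3 - 2*d^2 - 3*d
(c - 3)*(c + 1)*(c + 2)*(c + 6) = c^4 + 6*c^3 - 7*c^2 - 48*c - 36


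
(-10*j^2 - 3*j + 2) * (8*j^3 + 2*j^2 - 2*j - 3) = -80*j^5 - 44*j^4 + 30*j^3 + 40*j^2 + 5*j - 6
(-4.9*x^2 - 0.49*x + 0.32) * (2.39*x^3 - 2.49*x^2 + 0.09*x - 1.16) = -11.711*x^5 + 11.0299*x^4 + 1.5439*x^3 + 4.8431*x^2 + 0.5972*x - 0.3712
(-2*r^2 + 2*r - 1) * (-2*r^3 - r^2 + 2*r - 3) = 4*r^5 - 2*r^4 - 4*r^3 + 11*r^2 - 8*r + 3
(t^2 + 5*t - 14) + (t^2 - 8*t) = 2*t^2 - 3*t - 14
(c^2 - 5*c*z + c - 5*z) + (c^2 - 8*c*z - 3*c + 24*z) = 2*c^2 - 13*c*z - 2*c + 19*z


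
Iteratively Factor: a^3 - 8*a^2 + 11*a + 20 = (a - 5)*(a^2 - 3*a - 4) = (a - 5)*(a - 4)*(a + 1)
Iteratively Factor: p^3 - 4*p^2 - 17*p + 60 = (p - 5)*(p^2 + p - 12) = (p - 5)*(p + 4)*(p - 3)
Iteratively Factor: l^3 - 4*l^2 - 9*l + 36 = (l - 4)*(l^2 - 9) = (l - 4)*(l + 3)*(l - 3)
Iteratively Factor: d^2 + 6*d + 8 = (d + 4)*(d + 2)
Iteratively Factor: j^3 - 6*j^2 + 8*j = (j - 4)*(j^2 - 2*j) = j*(j - 4)*(j - 2)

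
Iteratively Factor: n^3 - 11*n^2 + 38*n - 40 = (n - 5)*(n^2 - 6*n + 8) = (n - 5)*(n - 2)*(n - 4)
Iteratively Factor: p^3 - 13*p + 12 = (p - 1)*(p^2 + p - 12) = (p - 3)*(p - 1)*(p + 4)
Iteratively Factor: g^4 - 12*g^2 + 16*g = (g + 4)*(g^3 - 4*g^2 + 4*g) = (g - 2)*(g + 4)*(g^2 - 2*g) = g*(g - 2)*(g + 4)*(g - 2)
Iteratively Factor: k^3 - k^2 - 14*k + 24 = (k - 2)*(k^2 + k - 12) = (k - 3)*(k - 2)*(k + 4)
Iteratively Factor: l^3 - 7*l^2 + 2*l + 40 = (l - 4)*(l^2 - 3*l - 10) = (l - 5)*(l - 4)*(l + 2)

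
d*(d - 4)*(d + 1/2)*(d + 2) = d^4 - 3*d^3/2 - 9*d^2 - 4*d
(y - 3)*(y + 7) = y^2 + 4*y - 21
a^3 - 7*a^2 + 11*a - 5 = (a - 5)*(a - 1)^2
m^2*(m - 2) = m^3 - 2*m^2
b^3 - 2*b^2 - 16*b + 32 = (b - 4)*(b - 2)*(b + 4)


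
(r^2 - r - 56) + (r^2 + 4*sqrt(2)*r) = 2*r^2 - r + 4*sqrt(2)*r - 56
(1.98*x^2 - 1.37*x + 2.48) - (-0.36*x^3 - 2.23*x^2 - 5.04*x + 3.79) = 0.36*x^3 + 4.21*x^2 + 3.67*x - 1.31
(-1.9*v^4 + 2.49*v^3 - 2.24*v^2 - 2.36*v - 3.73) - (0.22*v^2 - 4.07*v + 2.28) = -1.9*v^4 + 2.49*v^3 - 2.46*v^2 + 1.71*v - 6.01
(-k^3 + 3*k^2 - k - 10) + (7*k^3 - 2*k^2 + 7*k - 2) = 6*k^3 + k^2 + 6*k - 12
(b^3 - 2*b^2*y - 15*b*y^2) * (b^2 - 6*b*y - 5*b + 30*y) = b^5 - 8*b^4*y - 5*b^4 - 3*b^3*y^2 + 40*b^3*y + 90*b^2*y^3 + 15*b^2*y^2 - 450*b*y^3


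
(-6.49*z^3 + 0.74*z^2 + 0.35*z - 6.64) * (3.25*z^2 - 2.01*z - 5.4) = -21.0925*z^5 + 15.4499*z^4 + 34.6961*z^3 - 26.2795*z^2 + 11.4564*z + 35.856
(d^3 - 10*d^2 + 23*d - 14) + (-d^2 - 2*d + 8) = d^3 - 11*d^2 + 21*d - 6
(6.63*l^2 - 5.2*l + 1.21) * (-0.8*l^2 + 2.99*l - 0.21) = -5.304*l^4 + 23.9837*l^3 - 17.9083*l^2 + 4.7099*l - 0.2541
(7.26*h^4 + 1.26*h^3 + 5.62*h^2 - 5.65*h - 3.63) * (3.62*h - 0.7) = 26.2812*h^5 - 0.520799999999999*h^4 + 19.4624*h^3 - 24.387*h^2 - 9.1856*h + 2.541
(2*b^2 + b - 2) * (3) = 6*b^2 + 3*b - 6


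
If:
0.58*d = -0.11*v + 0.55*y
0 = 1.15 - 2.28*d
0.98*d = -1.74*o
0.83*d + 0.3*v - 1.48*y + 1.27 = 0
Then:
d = 0.50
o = -0.28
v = -225.36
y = -44.54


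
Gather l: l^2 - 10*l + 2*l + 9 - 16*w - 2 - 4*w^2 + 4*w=l^2 - 8*l - 4*w^2 - 12*w + 7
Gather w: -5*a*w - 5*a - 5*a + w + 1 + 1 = -10*a + w*(1 - 5*a) + 2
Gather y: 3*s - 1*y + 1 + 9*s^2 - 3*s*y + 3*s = 9*s^2 + 6*s + y*(-3*s - 1) + 1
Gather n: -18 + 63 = 45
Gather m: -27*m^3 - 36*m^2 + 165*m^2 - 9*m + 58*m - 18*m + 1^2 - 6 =-27*m^3 + 129*m^2 + 31*m - 5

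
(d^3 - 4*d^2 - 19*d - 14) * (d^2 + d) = d^5 - 3*d^4 - 23*d^3 - 33*d^2 - 14*d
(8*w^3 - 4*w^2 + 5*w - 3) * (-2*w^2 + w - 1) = -16*w^5 + 16*w^4 - 22*w^3 + 15*w^2 - 8*w + 3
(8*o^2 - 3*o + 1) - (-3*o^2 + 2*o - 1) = 11*o^2 - 5*o + 2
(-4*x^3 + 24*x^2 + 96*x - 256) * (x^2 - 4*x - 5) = -4*x^5 + 40*x^4 + 20*x^3 - 760*x^2 + 544*x + 1280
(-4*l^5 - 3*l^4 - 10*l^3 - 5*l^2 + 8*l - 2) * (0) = 0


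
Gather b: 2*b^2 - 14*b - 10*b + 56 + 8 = 2*b^2 - 24*b + 64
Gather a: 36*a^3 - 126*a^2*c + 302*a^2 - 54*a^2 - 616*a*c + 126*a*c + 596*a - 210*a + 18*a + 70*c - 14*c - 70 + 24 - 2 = 36*a^3 + a^2*(248 - 126*c) + a*(404 - 490*c) + 56*c - 48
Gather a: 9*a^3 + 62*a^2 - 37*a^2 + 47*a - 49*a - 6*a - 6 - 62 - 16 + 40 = 9*a^3 + 25*a^2 - 8*a - 44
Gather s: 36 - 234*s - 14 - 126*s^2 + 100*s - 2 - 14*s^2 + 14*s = -140*s^2 - 120*s + 20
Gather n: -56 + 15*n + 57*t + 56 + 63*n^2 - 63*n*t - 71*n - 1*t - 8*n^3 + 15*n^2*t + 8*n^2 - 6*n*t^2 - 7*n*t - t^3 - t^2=-8*n^3 + n^2*(15*t + 71) + n*(-6*t^2 - 70*t - 56) - t^3 - t^2 + 56*t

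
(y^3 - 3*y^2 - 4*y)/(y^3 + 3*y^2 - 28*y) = (y + 1)/(y + 7)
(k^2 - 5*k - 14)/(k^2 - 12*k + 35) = (k + 2)/(k - 5)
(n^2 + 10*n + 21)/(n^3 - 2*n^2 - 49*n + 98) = (n + 3)/(n^2 - 9*n + 14)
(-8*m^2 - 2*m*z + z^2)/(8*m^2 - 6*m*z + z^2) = (2*m + z)/(-2*m + z)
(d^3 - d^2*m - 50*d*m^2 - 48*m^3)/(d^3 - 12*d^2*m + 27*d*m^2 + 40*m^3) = (d + 6*m)/(d - 5*m)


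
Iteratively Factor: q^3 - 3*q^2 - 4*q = (q)*(q^2 - 3*q - 4) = q*(q - 4)*(q + 1)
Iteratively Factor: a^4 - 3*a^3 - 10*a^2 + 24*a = (a - 2)*(a^3 - a^2 - 12*a) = a*(a - 2)*(a^2 - a - 12) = a*(a - 2)*(a + 3)*(a - 4)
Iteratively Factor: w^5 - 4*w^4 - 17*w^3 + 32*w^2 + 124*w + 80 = (w - 4)*(w^4 - 17*w^2 - 36*w - 20) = (w - 4)*(w + 2)*(w^3 - 2*w^2 - 13*w - 10) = (w - 5)*(w - 4)*(w + 2)*(w^2 + 3*w + 2) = (w - 5)*(w - 4)*(w + 2)^2*(w + 1)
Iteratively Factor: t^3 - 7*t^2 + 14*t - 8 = (t - 2)*(t^2 - 5*t + 4) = (t - 4)*(t - 2)*(t - 1)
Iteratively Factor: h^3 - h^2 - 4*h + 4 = (h - 2)*(h^2 + h - 2) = (h - 2)*(h + 2)*(h - 1)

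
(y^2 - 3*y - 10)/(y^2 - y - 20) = (y + 2)/(y + 4)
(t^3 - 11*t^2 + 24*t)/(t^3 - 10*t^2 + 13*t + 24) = t/(t + 1)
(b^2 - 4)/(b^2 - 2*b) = (b + 2)/b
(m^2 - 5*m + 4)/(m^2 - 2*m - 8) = (m - 1)/(m + 2)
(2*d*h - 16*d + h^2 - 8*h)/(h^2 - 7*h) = (2*d*h - 16*d + h^2 - 8*h)/(h*(h - 7))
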